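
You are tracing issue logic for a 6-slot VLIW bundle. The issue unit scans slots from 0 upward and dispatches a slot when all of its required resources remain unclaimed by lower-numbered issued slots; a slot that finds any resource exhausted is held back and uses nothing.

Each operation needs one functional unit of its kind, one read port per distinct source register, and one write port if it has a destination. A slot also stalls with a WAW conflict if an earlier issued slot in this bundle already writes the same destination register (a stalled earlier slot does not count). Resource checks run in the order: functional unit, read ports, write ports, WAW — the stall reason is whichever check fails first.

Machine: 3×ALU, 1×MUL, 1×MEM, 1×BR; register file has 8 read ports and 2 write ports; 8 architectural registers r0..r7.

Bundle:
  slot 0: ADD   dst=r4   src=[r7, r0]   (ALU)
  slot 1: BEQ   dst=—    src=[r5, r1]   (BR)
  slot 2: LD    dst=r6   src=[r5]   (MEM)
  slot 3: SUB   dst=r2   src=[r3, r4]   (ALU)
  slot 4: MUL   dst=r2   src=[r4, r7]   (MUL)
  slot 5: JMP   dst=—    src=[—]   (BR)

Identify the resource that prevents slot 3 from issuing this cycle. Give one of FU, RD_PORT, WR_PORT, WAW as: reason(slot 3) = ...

reason(slot 3) = WR_PORT

#0 ALU src=r7,r0 dispatched  <A:2 Mu:1 Ld:1 B:1 rd:6 wr:1>
#1 BR src=r5,r1 dispatched  <A:2 Mu:1 Ld:1 B:0 rd:4 wr:1>
#2 MEM src=r5 dispatched  <A:2 Mu:1 Ld:0 B:0 rd:3 wr:0>
#3 ALU src=r3,r4 held:WR_PORT  <A:2 Mu:1 Ld:0 B:0 rd:3 wr:0>
#4 MUL src=r4,r7 held:WR_PORT  <A:2 Mu:1 Ld:0 B:0 rd:3 wr:0>
#5 BR src=- held:FU  <A:2 Mu:1 Ld:0 B:0 rd:3 wr:0>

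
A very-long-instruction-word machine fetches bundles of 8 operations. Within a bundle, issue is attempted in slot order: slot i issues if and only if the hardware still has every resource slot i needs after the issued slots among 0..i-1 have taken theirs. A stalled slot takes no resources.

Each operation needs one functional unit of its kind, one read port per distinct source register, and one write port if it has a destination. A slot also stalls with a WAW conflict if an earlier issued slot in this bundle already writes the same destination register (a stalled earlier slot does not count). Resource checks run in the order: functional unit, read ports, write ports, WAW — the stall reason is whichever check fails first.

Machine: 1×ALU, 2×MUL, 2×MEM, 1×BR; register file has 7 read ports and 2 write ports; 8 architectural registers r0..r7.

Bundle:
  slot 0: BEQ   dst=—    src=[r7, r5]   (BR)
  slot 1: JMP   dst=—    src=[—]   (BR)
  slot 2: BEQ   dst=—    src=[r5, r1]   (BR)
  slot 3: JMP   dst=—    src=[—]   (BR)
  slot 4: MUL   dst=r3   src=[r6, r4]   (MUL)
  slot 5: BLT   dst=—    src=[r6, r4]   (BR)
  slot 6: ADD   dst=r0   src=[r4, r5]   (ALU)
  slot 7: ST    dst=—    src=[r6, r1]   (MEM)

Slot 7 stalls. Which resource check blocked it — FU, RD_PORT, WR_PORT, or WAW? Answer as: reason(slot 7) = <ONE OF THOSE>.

reason(slot 7) = RD_PORT

  0. BR ⇒ go  {1A/2Mu/2Ld/0B | 5r 2w}
  1. BR ⇒ no(FU)  {1A/2Mu/2Ld/0B | 5r 2w}
  2. BR ⇒ no(FU)  {1A/2Mu/2Ld/0B | 5r 2w}
  3. BR ⇒ no(FU)  {1A/2Mu/2Ld/0B | 5r 2w}
  4. MUL→r3 ⇒ go  {1A/1Mu/2Ld/0B | 3r 1w}
  5. BR ⇒ no(FU)  {1A/1Mu/2Ld/0B | 3r 1w}
  6. ALU→r0 ⇒ go  {0A/1Mu/2Ld/0B | 1r 0w}
  7. MEM ⇒ no(RD_PORT)  {0A/1Mu/2Ld/0B | 1r 0w}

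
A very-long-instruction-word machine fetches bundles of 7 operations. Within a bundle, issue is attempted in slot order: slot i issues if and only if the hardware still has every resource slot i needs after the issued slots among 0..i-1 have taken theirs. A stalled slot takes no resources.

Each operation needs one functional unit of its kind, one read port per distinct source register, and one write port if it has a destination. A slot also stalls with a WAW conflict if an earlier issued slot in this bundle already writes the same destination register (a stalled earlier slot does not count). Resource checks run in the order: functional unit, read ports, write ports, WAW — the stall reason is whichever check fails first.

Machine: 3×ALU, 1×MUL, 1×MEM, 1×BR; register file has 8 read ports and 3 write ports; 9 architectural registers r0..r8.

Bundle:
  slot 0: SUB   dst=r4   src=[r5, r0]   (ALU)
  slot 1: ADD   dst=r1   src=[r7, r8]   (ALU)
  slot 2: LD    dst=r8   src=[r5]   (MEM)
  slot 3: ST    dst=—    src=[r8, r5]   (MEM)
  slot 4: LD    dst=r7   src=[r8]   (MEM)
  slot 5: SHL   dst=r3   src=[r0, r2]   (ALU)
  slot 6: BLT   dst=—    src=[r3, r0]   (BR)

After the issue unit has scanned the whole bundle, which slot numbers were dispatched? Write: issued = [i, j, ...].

issued = [0, 1, 2, 6]

(0) want 1×ALU +2rd +1wr — yes → AL2|MU1|ME1|BR1|rd6|wr2
(1) want 1×ALU +2rd +1wr — yes → AL1|MU1|ME1|BR1|rd4|wr1
(2) want 1×MEM +1rd +1wr — yes → AL1|MU1|ME0|BR1|rd3|wr0
(3) want 1×MEM +2rd +0wr — FU → AL1|MU1|ME0|BR1|rd3|wr0
(4) want 1×MEM +1rd +1wr — FU → AL1|MU1|ME0|BR1|rd3|wr0
(5) want 1×ALU +2rd +1wr — WR_PORT → AL1|MU1|ME0|BR1|rd3|wr0
(6) want 1×BR +2rd +0wr — yes → AL1|MU1|ME0|BR0|rd1|wr0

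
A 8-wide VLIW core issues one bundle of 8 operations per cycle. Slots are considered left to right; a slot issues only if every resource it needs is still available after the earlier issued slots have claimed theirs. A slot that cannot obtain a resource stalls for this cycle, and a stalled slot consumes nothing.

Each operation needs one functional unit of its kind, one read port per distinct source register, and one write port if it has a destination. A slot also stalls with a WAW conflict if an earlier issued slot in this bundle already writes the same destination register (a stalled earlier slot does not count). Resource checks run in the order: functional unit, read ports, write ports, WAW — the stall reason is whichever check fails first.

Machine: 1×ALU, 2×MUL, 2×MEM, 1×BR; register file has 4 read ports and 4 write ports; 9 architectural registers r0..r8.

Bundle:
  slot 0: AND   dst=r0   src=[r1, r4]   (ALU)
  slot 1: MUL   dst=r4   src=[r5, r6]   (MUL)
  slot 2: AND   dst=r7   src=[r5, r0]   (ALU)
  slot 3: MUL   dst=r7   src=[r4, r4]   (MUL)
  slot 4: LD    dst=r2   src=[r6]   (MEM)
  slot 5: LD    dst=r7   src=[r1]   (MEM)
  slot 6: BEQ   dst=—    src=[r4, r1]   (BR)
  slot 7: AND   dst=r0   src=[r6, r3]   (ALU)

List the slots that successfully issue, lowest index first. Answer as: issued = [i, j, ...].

issued = [0, 1]

(0) want 1×ALU +2rd +1wr — yes → AL0|MU2|ME2|BR1|rd2|wr3
(1) want 1×MUL +2rd +1wr — yes → AL0|MU1|ME2|BR1|rd0|wr2
(2) want 1×ALU +2rd +1wr — FU → AL0|MU1|ME2|BR1|rd0|wr2
(3) want 1×MUL +1rd +1wr — RD_PORT → AL0|MU1|ME2|BR1|rd0|wr2
(4) want 1×MEM +1rd +1wr — RD_PORT → AL0|MU1|ME2|BR1|rd0|wr2
(5) want 1×MEM +1rd +1wr — RD_PORT → AL0|MU1|ME2|BR1|rd0|wr2
(6) want 1×BR +2rd +0wr — RD_PORT → AL0|MU1|ME2|BR1|rd0|wr2
(7) want 1×ALU +2rd +1wr — FU → AL0|MU1|ME2|BR1|rd0|wr2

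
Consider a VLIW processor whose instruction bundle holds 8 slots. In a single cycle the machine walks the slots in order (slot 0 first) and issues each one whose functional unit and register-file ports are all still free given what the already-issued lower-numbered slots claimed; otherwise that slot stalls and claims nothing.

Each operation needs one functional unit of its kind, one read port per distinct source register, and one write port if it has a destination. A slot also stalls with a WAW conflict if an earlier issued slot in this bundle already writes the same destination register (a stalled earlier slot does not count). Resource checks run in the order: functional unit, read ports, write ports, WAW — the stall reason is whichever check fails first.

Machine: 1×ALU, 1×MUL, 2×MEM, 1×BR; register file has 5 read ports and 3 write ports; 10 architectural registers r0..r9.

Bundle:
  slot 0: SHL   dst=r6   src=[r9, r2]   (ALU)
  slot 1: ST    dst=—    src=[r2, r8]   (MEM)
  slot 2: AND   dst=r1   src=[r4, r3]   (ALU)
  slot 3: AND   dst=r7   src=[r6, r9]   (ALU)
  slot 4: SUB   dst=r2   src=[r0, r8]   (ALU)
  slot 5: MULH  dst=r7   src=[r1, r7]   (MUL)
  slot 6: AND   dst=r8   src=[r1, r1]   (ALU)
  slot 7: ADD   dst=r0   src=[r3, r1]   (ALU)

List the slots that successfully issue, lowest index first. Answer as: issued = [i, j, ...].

slot 0 (ALU): ISSUE — free A0,Mu1,Ld2,B1 rp3 wp2
slot 1 (MEM): ISSUE — free A0,Mu1,Ld1,B1 rp1 wp2
slot 2 (ALU): stall FU — free A0,Mu1,Ld1,B1 rp1 wp2
slot 3 (ALU): stall FU — free A0,Mu1,Ld1,B1 rp1 wp2
slot 4 (ALU): stall FU — free A0,Mu1,Ld1,B1 rp1 wp2
slot 5 (MUL): stall RD_PORT — free A0,Mu1,Ld1,B1 rp1 wp2
slot 6 (ALU): stall FU — free A0,Mu1,Ld1,B1 rp1 wp2
slot 7 (ALU): stall FU — free A0,Mu1,Ld1,B1 rp1 wp2

issued = [0, 1]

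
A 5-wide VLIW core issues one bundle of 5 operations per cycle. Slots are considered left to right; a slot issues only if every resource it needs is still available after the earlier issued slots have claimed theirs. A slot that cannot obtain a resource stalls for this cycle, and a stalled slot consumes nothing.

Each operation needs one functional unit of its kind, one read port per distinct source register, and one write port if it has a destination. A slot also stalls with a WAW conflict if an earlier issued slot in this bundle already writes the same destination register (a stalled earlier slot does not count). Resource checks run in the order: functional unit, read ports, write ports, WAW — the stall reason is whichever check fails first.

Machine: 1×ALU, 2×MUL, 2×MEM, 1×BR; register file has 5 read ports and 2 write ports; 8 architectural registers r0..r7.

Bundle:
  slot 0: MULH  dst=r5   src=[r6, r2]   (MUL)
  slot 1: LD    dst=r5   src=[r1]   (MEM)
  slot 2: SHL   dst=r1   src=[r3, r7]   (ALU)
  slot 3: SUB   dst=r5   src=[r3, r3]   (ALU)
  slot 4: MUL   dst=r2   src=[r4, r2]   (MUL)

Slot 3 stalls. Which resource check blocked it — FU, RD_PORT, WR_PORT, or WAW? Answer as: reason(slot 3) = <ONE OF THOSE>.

slot 0 (MUL): ISSUE — free A1,Mu1,Ld2,B1 rp3 wp1
slot 1 (MEM): stall WAW — free A1,Mu1,Ld2,B1 rp3 wp1
slot 2 (ALU): ISSUE — free A0,Mu1,Ld2,B1 rp1 wp0
slot 3 (ALU): stall FU — free A0,Mu1,Ld2,B1 rp1 wp0
slot 4 (MUL): stall RD_PORT — free A0,Mu1,Ld2,B1 rp1 wp0

reason(slot 3) = FU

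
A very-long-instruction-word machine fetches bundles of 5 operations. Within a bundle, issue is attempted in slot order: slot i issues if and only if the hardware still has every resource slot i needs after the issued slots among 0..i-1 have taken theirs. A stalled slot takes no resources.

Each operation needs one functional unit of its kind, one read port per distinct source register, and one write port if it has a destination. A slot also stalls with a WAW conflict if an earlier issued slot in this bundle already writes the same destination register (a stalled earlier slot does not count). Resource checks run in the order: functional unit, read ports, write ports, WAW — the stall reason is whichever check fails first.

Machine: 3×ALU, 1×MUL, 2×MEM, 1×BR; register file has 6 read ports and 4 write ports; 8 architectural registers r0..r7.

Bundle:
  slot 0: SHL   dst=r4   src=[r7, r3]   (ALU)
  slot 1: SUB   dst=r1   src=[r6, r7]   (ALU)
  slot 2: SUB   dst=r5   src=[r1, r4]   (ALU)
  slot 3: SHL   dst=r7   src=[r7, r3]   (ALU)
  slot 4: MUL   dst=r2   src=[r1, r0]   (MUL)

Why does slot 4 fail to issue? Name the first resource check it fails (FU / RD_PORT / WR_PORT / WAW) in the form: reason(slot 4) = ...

reason(slot 4) = RD_PORT

[0] ALU needs rd=2 wr=1: ok; after: ALU=2 MUL=1 MEM=2 BR=1, R=4, W=3
[1] ALU needs rd=2 wr=1: ok; after: ALU=1 MUL=1 MEM=2 BR=1, R=2, W=2
[2] ALU needs rd=2 wr=1: ok; after: ALU=0 MUL=1 MEM=2 BR=1, R=0, W=1
[3] ALU needs rd=2 wr=1: FU; after: ALU=0 MUL=1 MEM=2 BR=1, R=0, W=1
[4] MUL needs rd=2 wr=1: RD_PORT; after: ALU=0 MUL=1 MEM=2 BR=1, R=0, W=1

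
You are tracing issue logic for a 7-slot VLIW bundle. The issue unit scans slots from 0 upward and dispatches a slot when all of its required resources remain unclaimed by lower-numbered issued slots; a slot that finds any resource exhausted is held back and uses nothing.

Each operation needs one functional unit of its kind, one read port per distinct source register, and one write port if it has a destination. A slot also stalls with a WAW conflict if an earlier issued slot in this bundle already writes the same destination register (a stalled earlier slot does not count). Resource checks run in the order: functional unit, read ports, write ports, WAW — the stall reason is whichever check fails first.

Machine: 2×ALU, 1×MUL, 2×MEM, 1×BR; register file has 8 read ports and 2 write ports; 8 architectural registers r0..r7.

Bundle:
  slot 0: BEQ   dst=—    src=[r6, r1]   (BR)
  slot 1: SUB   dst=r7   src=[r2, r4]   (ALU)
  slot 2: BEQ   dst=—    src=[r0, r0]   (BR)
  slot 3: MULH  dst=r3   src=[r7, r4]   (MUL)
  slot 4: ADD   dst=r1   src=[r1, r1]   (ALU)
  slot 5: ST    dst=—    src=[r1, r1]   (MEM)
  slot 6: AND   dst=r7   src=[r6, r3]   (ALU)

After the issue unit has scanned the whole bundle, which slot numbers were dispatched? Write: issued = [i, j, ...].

issued = [0, 1, 3, 5]

#0 BR src=r6,r1 dispatched  <A:2 Mu:1 Ld:2 B:0 rd:6 wr:2>
#1 ALU src=r2,r4 dispatched  <A:1 Mu:1 Ld:2 B:0 rd:4 wr:1>
#2 BR src=r0,r0 held:FU  <A:1 Mu:1 Ld:2 B:0 rd:4 wr:1>
#3 MUL src=r7,r4 dispatched  <A:1 Mu:0 Ld:2 B:0 rd:2 wr:0>
#4 ALU src=r1,r1 held:WR_PORT  <A:1 Mu:0 Ld:2 B:0 rd:2 wr:0>
#5 MEM src=r1,r1 dispatched  <A:1 Mu:0 Ld:1 B:0 rd:1 wr:0>
#6 ALU src=r6,r3 held:RD_PORT  <A:1 Mu:0 Ld:1 B:0 rd:1 wr:0>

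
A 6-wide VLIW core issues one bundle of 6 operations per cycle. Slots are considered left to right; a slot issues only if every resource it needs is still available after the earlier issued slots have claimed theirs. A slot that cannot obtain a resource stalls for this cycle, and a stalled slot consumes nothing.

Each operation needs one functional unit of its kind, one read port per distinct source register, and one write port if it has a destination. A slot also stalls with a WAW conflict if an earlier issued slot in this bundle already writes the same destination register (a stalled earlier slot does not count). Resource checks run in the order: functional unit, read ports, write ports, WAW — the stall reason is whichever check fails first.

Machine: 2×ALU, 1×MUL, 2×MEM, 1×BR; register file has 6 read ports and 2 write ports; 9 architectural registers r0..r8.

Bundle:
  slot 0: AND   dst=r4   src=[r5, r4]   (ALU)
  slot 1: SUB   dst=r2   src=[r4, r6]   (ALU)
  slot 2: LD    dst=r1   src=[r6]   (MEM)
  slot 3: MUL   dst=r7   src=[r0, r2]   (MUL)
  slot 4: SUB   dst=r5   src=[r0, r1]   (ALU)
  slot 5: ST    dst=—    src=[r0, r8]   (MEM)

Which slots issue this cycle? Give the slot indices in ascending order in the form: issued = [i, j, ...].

(0) want 1×ALU +2rd +1wr — yes → AL1|MU1|ME2|BR1|rd4|wr1
(1) want 1×ALU +2rd +1wr — yes → AL0|MU1|ME2|BR1|rd2|wr0
(2) want 1×MEM +1rd +1wr — WR_PORT → AL0|MU1|ME2|BR1|rd2|wr0
(3) want 1×MUL +2rd +1wr — WR_PORT → AL0|MU1|ME2|BR1|rd2|wr0
(4) want 1×ALU +2rd +1wr — FU → AL0|MU1|ME2|BR1|rd2|wr0
(5) want 1×MEM +2rd +0wr — yes → AL0|MU1|ME1|BR1|rd0|wr0

issued = [0, 1, 5]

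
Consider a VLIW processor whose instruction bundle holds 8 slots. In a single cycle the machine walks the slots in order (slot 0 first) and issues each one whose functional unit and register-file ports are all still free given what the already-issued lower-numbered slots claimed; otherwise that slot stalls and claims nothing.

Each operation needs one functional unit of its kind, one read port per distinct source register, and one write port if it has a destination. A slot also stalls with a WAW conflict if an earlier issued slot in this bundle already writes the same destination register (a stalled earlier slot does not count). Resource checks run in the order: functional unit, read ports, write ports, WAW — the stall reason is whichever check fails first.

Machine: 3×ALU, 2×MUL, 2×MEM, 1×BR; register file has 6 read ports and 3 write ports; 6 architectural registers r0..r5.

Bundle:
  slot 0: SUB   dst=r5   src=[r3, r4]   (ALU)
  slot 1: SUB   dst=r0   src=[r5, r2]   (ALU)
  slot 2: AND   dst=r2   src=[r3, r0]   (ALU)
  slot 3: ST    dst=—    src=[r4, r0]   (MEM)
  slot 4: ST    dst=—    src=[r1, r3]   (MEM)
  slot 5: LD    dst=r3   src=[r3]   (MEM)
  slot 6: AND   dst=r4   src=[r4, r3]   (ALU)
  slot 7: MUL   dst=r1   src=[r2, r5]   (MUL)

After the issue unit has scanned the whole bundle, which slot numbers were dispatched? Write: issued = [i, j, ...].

(0) want 1×ALU +2rd +1wr — yes → AL2|MU2|ME2|BR1|rd4|wr2
(1) want 1×ALU +2rd +1wr — yes → AL1|MU2|ME2|BR1|rd2|wr1
(2) want 1×ALU +2rd +1wr — yes → AL0|MU2|ME2|BR1|rd0|wr0
(3) want 1×MEM +2rd +0wr — RD_PORT → AL0|MU2|ME2|BR1|rd0|wr0
(4) want 1×MEM +2rd +0wr — RD_PORT → AL0|MU2|ME2|BR1|rd0|wr0
(5) want 1×MEM +1rd +1wr — RD_PORT → AL0|MU2|ME2|BR1|rd0|wr0
(6) want 1×ALU +2rd +1wr — FU → AL0|MU2|ME2|BR1|rd0|wr0
(7) want 1×MUL +2rd +1wr — RD_PORT → AL0|MU2|ME2|BR1|rd0|wr0

issued = [0, 1, 2]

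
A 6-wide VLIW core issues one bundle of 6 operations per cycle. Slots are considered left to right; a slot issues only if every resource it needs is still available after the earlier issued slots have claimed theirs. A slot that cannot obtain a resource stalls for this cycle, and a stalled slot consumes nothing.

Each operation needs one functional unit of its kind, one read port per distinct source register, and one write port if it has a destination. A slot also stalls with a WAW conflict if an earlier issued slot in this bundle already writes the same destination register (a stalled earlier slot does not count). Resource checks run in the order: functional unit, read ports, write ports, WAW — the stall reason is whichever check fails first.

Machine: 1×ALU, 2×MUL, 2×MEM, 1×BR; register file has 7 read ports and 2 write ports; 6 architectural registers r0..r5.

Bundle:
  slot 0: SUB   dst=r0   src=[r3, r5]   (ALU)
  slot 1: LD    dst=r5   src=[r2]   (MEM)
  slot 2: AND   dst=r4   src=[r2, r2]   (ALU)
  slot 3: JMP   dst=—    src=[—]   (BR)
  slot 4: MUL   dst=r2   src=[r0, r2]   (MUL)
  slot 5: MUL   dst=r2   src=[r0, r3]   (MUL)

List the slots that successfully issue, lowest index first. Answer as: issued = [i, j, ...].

issued = [0, 1, 3]

  0. ALU→r0 ⇒ go  {0A/2Mu/2Ld/1B | 5r 1w}
  1. MEM→r5 ⇒ go  {0A/2Mu/1Ld/1B | 4r 0w}
  2. ALU→r4 ⇒ no(FU)  {0A/2Mu/1Ld/1B | 4r 0w}
  3. BR ⇒ go  {0A/2Mu/1Ld/0B | 4r 0w}
  4. MUL→r2 ⇒ no(WR_PORT)  {0A/2Mu/1Ld/0B | 4r 0w}
  5. MUL→r2 ⇒ no(WR_PORT)  {0A/2Mu/1Ld/0B | 4r 0w}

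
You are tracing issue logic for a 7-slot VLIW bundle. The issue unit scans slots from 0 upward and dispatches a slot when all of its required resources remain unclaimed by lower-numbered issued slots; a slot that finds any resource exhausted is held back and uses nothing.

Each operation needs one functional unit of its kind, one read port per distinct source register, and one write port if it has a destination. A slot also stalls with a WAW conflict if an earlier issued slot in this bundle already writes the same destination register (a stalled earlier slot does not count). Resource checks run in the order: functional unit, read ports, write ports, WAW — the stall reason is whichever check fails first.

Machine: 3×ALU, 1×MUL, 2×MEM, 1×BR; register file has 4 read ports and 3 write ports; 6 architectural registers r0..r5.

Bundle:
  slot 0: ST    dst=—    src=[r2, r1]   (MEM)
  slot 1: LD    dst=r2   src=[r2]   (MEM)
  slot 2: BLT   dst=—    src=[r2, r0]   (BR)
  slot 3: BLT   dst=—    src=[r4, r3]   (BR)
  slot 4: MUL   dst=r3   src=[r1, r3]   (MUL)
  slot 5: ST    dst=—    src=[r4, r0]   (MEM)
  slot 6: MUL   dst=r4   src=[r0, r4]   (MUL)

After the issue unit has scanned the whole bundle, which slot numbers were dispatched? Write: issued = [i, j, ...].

issued = [0, 1]

#0 MEM src=r2,r1 dispatched  <A:3 Mu:1 Ld:1 B:1 rd:2 wr:3>
#1 MEM src=r2 dispatched  <A:3 Mu:1 Ld:0 B:1 rd:1 wr:2>
#2 BR src=r2,r0 held:RD_PORT  <A:3 Mu:1 Ld:0 B:1 rd:1 wr:2>
#3 BR src=r4,r3 held:RD_PORT  <A:3 Mu:1 Ld:0 B:1 rd:1 wr:2>
#4 MUL src=r1,r3 held:RD_PORT  <A:3 Mu:1 Ld:0 B:1 rd:1 wr:2>
#5 MEM src=r4,r0 held:FU  <A:3 Mu:1 Ld:0 B:1 rd:1 wr:2>
#6 MUL src=r0,r4 held:RD_PORT  <A:3 Mu:1 Ld:0 B:1 rd:1 wr:2>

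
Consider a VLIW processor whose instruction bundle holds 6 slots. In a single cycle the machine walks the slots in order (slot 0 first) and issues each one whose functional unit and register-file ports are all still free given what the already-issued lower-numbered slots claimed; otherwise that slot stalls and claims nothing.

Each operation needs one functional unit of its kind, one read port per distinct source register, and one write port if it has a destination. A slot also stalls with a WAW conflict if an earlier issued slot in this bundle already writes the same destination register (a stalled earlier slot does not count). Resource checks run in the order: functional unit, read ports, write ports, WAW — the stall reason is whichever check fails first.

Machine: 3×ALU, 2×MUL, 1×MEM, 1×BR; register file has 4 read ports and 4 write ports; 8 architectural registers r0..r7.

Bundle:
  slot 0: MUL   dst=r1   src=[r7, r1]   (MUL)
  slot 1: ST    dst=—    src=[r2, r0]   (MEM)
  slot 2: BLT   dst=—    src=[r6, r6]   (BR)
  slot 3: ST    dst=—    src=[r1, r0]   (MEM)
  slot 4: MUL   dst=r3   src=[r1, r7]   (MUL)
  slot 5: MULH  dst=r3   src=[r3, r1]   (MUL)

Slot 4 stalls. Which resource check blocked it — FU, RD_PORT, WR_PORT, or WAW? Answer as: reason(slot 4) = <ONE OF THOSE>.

slot 0 (MUL): ISSUE — free A3,Mu1,Ld1,B1 rp2 wp3
slot 1 (MEM): ISSUE — free A3,Mu1,Ld0,B1 rp0 wp3
slot 2 (BR): stall RD_PORT — free A3,Mu1,Ld0,B1 rp0 wp3
slot 3 (MEM): stall FU — free A3,Mu1,Ld0,B1 rp0 wp3
slot 4 (MUL): stall RD_PORT — free A3,Mu1,Ld0,B1 rp0 wp3
slot 5 (MUL): stall RD_PORT — free A3,Mu1,Ld0,B1 rp0 wp3

reason(slot 4) = RD_PORT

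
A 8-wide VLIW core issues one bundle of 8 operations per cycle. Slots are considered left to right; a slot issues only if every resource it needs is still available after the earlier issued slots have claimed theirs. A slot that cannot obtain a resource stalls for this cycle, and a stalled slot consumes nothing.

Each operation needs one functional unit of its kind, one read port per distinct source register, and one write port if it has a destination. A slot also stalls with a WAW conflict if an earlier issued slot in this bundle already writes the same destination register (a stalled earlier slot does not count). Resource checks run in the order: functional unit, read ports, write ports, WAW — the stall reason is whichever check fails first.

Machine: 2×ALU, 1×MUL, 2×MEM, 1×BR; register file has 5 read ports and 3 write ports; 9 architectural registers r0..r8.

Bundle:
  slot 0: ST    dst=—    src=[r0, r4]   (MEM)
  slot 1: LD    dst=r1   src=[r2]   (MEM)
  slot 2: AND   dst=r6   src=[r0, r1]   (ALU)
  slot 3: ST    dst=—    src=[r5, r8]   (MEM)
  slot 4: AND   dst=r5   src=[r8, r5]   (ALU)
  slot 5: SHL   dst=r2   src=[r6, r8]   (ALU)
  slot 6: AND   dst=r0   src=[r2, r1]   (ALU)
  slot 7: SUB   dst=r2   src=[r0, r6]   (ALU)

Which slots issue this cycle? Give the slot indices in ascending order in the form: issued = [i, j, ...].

(0) want 1×MEM +2rd +0wr — yes → AL2|MU1|ME1|BR1|rd3|wr3
(1) want 1×MEM +1rd +1wr — yes → AL2|MU1|ME0|BR1|rd2|wr2
(2) want 1×ALU +2rd +1wr — yes → AL1|MU1|ME0|BR1|rd0|wr1
(3) want 1×MEM +2rd +0wr — FU → AL1|MU1|ME0|BR1|rd0|wr1
(4) want 1×ALU +2rd +1wr — RD_PORT → AL1|MU1|ME0|BR1|rd0|wr1
(5) want 1×ALU +2rd +1wr — RD_PORT → AL1|MU1|ME0|BR1|rd0|wr1
(6) want 1×ALU +2rd +1wr — RD_PORT → AL1|MU1|ME0|BR1|rd0|wr1
(7) want 1×ALU +2rd +1wr — RD_PORT → AL1|MU1|ME0|BR1|rd0|wr1

issued = [0, 1, 2]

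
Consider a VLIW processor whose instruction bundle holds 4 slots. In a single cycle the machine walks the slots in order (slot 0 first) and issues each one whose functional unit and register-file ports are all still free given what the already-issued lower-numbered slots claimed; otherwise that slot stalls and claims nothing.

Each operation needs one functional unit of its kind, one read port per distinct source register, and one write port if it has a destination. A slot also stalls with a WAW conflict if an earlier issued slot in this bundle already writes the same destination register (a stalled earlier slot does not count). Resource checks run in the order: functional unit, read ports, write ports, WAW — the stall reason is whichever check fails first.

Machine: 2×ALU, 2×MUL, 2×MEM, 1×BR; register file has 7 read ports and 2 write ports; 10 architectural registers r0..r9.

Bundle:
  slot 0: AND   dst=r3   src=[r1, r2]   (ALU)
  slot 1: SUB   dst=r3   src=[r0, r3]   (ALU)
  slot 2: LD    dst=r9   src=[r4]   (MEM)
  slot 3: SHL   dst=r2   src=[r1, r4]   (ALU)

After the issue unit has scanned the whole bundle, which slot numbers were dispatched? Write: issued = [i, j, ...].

issued = [0, 2]

slot 0 (ALU): ISSUE — free A1,Mu2,Ld2,B1 rp5 wp1
slot 1 (ALU): stall WAW — free A1,Mu2,Ld2,B1 rp5 wp1
slot 2 (MEM): ISSUE — free A1,Mu2,Ld1,B1 rp4 wp0
slot 3 (ALU): stall WR_PORT — free A1,Mu2,Ld1,B1 rp4 wp0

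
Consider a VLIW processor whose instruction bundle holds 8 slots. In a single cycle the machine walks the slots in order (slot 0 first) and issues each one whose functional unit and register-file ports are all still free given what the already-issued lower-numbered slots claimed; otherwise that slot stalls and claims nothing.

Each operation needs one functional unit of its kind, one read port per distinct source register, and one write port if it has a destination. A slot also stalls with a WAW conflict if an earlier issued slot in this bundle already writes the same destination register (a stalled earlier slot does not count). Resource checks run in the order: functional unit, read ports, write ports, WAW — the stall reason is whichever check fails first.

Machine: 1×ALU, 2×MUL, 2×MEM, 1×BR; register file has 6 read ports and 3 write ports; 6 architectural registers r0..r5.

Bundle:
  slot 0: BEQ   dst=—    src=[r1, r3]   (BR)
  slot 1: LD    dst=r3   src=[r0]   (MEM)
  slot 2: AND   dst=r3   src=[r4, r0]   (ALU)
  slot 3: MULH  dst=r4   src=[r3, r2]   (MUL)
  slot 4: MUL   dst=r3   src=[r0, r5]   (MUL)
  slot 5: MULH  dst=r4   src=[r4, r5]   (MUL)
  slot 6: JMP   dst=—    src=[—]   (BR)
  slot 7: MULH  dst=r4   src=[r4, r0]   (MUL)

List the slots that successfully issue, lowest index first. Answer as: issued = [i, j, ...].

#0 BR src=r1,r3 dispatched  <A:1 Mu:2 Ld:2 B:0 rd:4 wr:3>
#1 MEM src=r0 dispatched  <A:1 Mu:2 Ld:1 B:0 rd:3 wr:2>
#2 ALU src=r4,r0 held:WAW  <A:1 Mu:2 Ld:1 B:0 rd:3 wr:2>
#3 MUL src=r3,r2 dispatched  <A:1 Mu:1 Ld:1 B:0 rd:1 wr:1>
#4 MUL src=r0,r5 held:RD_PORT  <A:1 Mu:1 Ld:1 B:0 rd:1 wr:1>
#5 MUL src=r4,r5 held:RD_PORT  <A:1 Mu:1 Ld:1 B:0 rd:1 wr:1>
#6 BR src=- held:FU  <A:1 Mu:1 Ld:1 B:0 rd:1 wr:1>
#7 MUL src=r4,r0 held:RD_PORT  <A:1 Mu:1 Ld:1 B:0 rd:1 wr:1>

issued = [0, 1, 3]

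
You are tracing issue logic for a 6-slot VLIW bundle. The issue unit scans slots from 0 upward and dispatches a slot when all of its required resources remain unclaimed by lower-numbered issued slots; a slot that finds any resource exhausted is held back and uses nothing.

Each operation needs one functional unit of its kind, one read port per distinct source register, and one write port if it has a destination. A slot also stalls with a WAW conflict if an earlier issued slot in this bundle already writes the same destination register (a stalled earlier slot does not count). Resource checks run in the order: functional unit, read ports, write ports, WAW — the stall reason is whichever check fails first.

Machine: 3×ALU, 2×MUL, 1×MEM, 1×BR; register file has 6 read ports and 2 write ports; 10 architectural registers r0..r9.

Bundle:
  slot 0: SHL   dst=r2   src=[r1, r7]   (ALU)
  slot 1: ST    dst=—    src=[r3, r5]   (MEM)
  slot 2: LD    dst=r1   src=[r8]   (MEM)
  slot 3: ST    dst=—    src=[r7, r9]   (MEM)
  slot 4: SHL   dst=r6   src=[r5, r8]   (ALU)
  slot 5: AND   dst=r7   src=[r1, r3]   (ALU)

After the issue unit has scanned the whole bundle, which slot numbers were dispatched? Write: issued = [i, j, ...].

issued = [0, 1, 4]

  0. ALU→r2 ⇒ go  {2A/2Mu/1Ld/1B | 4r 1w}
  1. MEM ⇒ go  {2A/2Mu/0Ld/1B | 2r 1w}
  2. MEM→r1 ⇒ no(FU)  {2A/2Mu/0Ld/1B | 2r 1w}
  3. MEM ⇒ no(FU)  {2A/2Mu/0Ld/1B | 2r 1w}
  4. ALU→r6 ⇒ go  {1A/2Mu/0Ld/1B | 0r 0w}
  5. ALU→r7 ⇒ no(RD_PORT)  {1A/2Mu/0Ld/1B | 0r 0w}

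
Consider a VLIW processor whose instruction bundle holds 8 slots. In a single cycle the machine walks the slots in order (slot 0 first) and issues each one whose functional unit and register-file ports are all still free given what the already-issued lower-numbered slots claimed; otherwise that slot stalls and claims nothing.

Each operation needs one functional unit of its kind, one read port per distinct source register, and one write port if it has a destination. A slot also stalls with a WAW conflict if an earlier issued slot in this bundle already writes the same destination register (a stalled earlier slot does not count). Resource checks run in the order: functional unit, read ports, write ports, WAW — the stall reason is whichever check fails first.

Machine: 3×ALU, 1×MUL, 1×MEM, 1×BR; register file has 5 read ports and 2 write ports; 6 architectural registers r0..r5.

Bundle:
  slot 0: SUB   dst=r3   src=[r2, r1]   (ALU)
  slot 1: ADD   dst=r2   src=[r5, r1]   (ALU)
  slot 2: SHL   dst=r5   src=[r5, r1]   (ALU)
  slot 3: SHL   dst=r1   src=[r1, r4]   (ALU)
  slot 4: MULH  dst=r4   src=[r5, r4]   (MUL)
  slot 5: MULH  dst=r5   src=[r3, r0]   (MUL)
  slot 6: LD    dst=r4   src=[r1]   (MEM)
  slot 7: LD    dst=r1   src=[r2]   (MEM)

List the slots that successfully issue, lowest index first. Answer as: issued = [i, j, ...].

  0. ALU→r3 ⇒ go  {2A/1Mu/1Ld/1B | 3r 1w}
  1. ALU→r2 ⇒ go  {1A/1Mu/1Ld/1B | 1r 0w}
  2. ALU→r5 ⇒ no(RD_PORT)  {1A/1Mu/1Ld/1B | 1r 0w}
  3. ALU→r1 ⇒ no(RD_PORT)  {1A/1Mu/1Ld/1B | 1r 0w}
  4. MUL→r4 ⇒ no(RD_PORT)  {1A/1Mu/1Ld/1B | 1r 0w}
  5. MUL→r5 ⇒ no(RD_PORT)  {1A/1Mu/1Ld/1B | 1r 0w}
  6. MEM→r4 ⇒ no(WR_PORT)  {1A/1Mu/1Ld/1B | 1r 0w}
  7. MEM→r1 ⇒ no(WR_PORT)  {1A/1Mu/1Ld/1B | 1r 0w}

issued = [0, 1]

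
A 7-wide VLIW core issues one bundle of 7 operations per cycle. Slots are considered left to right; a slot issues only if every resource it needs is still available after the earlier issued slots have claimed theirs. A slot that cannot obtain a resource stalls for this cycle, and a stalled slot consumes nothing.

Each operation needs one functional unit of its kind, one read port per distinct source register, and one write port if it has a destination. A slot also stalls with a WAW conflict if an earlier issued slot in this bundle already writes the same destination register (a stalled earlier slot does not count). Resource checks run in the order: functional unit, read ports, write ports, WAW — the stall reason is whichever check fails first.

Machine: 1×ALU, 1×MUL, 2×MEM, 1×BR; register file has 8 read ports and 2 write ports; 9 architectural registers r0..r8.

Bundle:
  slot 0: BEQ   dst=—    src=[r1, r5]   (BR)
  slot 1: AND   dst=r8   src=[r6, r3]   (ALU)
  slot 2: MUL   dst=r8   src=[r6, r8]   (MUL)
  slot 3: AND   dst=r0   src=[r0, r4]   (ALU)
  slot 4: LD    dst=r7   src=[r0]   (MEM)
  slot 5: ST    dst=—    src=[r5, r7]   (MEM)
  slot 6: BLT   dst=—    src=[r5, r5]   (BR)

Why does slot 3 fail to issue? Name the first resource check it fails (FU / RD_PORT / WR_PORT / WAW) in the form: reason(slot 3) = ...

reason(slot 3) = FU

slot 0 (BR): ISSUE — free A1,Mu1,Ld2,B0 rp6 wp2
slot 1 (ALU): ISSUE — free A0,Mu1,Ld2,B0 rp4 wp1
slot 2 (MUL): stall WAW — free A0,Mu1,Ld2,B0 rp4 wp1
slot 3 (ALU): stall FU — free A0,Mu1,Ld2,B0 rp4 wp1
slot 4 (MEM): ISSUE — free A0,Mu1,Ld1,B0 rp3 wp0
slot 5 (MEM): ISSUE — free A0,Mu1,Ld0,B0 rp1 wp0
slot 6 (BR): stall FU — free A0,Mu1,Ld0,B0 rp1 wp0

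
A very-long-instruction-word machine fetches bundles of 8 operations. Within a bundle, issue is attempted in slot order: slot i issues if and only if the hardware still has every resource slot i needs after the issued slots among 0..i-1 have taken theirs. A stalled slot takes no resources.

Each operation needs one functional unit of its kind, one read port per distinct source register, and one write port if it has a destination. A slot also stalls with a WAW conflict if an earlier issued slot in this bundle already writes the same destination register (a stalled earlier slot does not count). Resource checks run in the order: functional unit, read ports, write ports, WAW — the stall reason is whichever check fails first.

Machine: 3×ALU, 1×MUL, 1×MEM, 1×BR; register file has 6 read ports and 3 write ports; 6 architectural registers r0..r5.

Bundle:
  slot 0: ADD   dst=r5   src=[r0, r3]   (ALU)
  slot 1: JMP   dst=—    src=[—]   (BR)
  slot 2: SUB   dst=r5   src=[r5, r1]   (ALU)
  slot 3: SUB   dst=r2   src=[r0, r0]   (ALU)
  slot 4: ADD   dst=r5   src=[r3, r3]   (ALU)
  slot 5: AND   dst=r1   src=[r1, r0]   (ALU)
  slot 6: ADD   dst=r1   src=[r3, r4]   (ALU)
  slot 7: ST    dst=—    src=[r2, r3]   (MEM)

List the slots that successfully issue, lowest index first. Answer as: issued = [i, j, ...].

issued = [0, 1, 3, 5]

[0] ALU needs rd=2 wr=1: ok; after: ALU=2 MUL=1 MEM=1 BR=1, R=4, W=2
[1] BR needs rd=0 wr=0: ok; after: ALU=2 MUL=1 MEM=1 BR=0, R=4, W=2
[2] ALU needs rd=2 wr=1: WAW; after: ALU=2 MUL=1 MEM=1 BR=0, R=4, W=2
[3] ALU needs rd=1 wr=1: ok; after: ALU=1 MUL=1 MEM=1 BR=0, R=3, W=1
[4] ALU needs rd=1 wr=1: WAW; after: ALU=1 MUL=1 MEM=1 BR=0, R=3, W=1
[5] ALU needs rd=2 wr=1: ok; after: ALU=0 MUL=1 MEM=1 BR=0, R=1, W=0
[6] ALU needs rd=2 wr=1: FU; after: ALU=0 MUL=1 MEM=1 BR=0, R=1, W=0
[7] MEM needs rd=2 wr=0: RD_PORT; after: ALU=0 MUL=1 MEM=1 BR=0, R=1, W=0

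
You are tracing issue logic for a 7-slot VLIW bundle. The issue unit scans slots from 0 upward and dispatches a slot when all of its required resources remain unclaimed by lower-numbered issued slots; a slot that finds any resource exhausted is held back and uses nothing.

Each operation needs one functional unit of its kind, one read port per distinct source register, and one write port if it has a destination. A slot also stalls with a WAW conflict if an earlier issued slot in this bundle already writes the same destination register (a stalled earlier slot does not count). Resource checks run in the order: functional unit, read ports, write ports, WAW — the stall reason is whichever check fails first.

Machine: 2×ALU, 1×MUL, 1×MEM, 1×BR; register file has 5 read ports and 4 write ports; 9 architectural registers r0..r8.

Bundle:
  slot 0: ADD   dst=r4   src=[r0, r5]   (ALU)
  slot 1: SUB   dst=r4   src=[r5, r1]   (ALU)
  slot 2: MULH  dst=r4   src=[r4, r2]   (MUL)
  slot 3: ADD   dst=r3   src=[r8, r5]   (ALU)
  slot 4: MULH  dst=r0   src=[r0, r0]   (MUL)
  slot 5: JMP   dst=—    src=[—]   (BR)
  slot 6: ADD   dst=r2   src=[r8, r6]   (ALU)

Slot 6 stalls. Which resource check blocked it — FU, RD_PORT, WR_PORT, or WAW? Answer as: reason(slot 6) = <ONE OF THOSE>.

[0] ALU needs rd=2 wr=1: ok; after: ALU=1 MUL=1 MEM=1 BR=1, R=3, W=3
[1] ALU needs rd=2 wr=1: WAW; after: ALU=1 MUL=1 MEM=1 BR=1, R=3, W=3
[2] MUL needs rd=2 wr=1: WAW; after: ALU=1 MUL=1 MEM=1 BR=1, R=3, W=3
[3] ALU needs rd=2 wr=1: ok; after: ALU=0 MUL=1 MEM=1 BR=1, R=1, W=2
[4] MUL needs rd=1 wr=1: ok; after: ALU=0 MUL=0 MEM=1 BR=1, R=0, W=1
[5] BR needs rd=0 wr=0: ok; after: ALU=0 MUL=0 MEM=1 BR=0, R=0, W=1
[6] ALU needs rd=2 wr=1: FU; after: ALU=0 MUL=0 MEM=1 BR=0, R=0, W=1

reason(slot 6) = FU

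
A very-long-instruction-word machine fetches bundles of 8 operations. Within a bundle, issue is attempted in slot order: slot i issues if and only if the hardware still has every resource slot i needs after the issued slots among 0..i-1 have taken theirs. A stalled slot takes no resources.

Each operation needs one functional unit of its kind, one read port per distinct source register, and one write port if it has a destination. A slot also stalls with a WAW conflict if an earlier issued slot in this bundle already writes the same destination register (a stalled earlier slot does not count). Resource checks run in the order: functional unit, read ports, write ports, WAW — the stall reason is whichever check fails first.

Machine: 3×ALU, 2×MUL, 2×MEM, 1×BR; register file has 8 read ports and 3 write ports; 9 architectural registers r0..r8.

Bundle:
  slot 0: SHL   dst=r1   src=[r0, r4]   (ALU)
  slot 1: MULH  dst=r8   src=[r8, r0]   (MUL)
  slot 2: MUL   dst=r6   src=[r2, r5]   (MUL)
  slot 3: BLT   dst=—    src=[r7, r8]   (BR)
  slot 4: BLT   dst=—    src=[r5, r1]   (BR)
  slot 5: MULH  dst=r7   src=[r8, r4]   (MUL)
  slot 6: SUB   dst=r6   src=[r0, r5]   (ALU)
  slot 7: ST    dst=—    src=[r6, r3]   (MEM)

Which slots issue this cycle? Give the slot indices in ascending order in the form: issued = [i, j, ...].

  0. ALU→r1 ⇒ go  {2A/2Mu/2Ld/1B | 6r 2w}
  1. MUL→r8 ⇒ go  {2A/1Mu/2Ld/1B | 4r 1w}
  2. MUL→r6 ⇒ go  {2A/0Mu/2Ld/1B | 2r 0w}
  3. BR ⇒ go  {2A/0Mu/2Ld/0B | 0r 0w}
  4. BR ⇒ no(FU)  {2A/0Mu/2Ld/0B | 0r 0w}
  5. MUL→r7 ⇒ no(FU)  {2A/0Mu/2Ld/0B | 0r 0w}
  6. ALU→r6 ⇒ no(RD_PORT)  {2A/0Mu/2Ld/0B | 0r 0w}
  7. MEM ⇒ no(RD_PORT)  {2A/0Mu/2Ld/0B | 0r 0w}

issued = [0, 1, 2, 3]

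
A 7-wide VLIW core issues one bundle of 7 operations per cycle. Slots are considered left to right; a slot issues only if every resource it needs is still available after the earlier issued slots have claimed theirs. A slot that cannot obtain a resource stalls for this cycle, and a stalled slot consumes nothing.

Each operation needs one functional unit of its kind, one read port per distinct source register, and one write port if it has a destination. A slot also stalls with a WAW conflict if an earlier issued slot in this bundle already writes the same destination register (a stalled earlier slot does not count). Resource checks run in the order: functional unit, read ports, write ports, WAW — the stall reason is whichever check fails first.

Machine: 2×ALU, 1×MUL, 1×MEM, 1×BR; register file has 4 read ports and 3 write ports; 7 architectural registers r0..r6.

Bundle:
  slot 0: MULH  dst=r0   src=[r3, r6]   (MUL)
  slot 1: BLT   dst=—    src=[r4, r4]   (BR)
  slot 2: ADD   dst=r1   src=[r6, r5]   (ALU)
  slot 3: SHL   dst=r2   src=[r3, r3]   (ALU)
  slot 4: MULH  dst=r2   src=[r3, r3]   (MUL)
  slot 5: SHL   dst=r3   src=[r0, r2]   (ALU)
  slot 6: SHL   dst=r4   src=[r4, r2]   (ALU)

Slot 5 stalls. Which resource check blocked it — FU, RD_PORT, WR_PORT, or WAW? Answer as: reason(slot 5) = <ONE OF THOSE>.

reason(slot 5) = RD_PORT

[0] MUL needs rd=2 wr=1: ok; after: ALU=2 MUL=0 MEM=1 BR=1, R=2, W=2
[1] BR needs rd=1 wr=0: ok; after: ALU=2 MUL=0 MEM=1 BR=0, R=1, W=2
[2] ALU needs rd=2 wr=1: RD_PORT; after: ALU=2 MUL=0 MEM=1 BR=0, R=1, W=2
[3] ALU needs rd=1 wr=1: ok; after: ALU=1 MUL=0 MEM=1 BR=0, R=0, W=1
[4] MUL needs rd=1 wr=1: FU; after: ALU=1 MUL=0 MEM=1 BR=0, R=0, W=1
[5] ALU needs rd=2 wr=1: RD_PORT; after: ALU=1 MUL=0 MEM=1 BR=0, R=0, W=1
[6] ALU needs rd=2 wr=1: RD_PORT; after: ALU=1 MUL=0 MEM=1 BR=0, R=0, W=1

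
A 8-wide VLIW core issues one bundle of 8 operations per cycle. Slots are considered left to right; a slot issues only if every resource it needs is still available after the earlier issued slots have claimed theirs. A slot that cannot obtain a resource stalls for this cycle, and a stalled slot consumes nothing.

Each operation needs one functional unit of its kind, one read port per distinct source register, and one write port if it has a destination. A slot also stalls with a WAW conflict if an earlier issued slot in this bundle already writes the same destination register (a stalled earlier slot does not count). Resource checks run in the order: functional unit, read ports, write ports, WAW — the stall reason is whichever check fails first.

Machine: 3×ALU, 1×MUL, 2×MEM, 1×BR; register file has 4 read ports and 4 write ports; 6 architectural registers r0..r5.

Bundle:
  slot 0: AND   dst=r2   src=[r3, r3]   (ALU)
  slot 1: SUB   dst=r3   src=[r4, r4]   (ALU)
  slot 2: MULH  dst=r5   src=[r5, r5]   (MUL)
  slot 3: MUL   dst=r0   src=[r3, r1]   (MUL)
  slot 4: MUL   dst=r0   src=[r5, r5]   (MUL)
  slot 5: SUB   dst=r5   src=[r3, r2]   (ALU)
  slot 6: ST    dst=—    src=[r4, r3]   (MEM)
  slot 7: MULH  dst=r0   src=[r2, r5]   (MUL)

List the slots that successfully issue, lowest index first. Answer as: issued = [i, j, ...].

#0 ALU src=r3,r3 dispatched  <A:2 Mu:1 Ld:2 B:1 rd:3 wr:3>
#1 ALU src=r4,r4 dispatched  <A:1 Mu:1 Ld:2 B:1 rd:2 wr:2>
#2 MUL src=r5,r5 dispatched  <A:1 Mu:0 Ld:2 B:1 rd:1 wr:1>
#3 MUL src=r3,r1 held:FU  <A:1 Mu:0 Ld:2 B:1 rd:1 wr:1>
#4 MUL src=r5,r5 held:FU  <A:1 Mu:0 Ld:2 B:1 rd:1 wr:1>
#5 ALU src=r3,r2 held:RD_PORT  <A:1 Mu:0 Ld:2 B:1 rd:1 wr:1>
#6 MEM src=r4,r3 held:RD_PORT  <A:1 Mu:0 Ld:2 B:1 rd:1 wr:1>
#7 MUL src=r2,r5 held:FU  <A:1 Mu:0 Ld:2 B:1 rd:1 wr:1>

issued = [0, 1, 2]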